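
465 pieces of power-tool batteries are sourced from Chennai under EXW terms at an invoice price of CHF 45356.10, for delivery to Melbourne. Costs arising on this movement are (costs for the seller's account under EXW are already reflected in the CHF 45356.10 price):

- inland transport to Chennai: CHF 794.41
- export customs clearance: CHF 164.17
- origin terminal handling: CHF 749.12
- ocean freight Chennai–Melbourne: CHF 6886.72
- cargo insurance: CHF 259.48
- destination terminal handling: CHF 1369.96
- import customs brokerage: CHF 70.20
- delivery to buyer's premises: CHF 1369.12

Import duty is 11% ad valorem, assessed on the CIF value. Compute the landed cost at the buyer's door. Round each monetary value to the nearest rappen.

EXW: the seller makes goods available at their premises; the buyer bears all onward costs.
CIF value = EXW price + inland to port + export clearance + origin terminal + freight + insurance = 45356.10 + 794.41 + 164.17 + 749.12 + 6886.72 + 259.48 = 54210.00
Import duty = 54210.00 × 11% = 5963.10
Buyer bears: inland to port 794.41 + export clearance 164.17 + origin terminal 749.12 + freight 6886.72 + insurance 259.48 + destination terminal 1369.96 + brokerage 70.20 + delivery 1369.12 + duty 5963.10 = 17626.28
Landed cost = invoice 45356.10 + 17626.28 = 62982.38

Total landed cost: CHF 62982.38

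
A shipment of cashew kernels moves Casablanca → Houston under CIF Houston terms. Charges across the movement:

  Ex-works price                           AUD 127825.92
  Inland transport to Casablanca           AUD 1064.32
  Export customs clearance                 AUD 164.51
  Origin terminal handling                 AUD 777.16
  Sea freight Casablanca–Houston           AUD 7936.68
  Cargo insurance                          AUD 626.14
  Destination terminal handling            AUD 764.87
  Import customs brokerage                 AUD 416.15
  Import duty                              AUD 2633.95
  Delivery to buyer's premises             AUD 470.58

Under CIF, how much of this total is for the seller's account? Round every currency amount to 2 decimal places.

CIF: the seller pays costs through ocean freight and marine insurance to the destination port.
Seller's account: goods 127825.92 + inland to port 1064.32 + export clearance 164.51 + origin terminal 777.16 + freight 7936.68 + insurance 626.14 = 138394.73
Buyer's account: destination terminal 764.87 + brokerage 416.15 + duty 2633.95 + delivery 470.58 = 4285.55

Seller's account: AUD 138394.73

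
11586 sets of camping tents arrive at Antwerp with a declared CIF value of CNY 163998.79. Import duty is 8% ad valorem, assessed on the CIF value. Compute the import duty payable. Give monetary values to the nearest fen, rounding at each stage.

Import duty: CNY 13119.90

Import duty = 163998.79 × 8% = 13119.90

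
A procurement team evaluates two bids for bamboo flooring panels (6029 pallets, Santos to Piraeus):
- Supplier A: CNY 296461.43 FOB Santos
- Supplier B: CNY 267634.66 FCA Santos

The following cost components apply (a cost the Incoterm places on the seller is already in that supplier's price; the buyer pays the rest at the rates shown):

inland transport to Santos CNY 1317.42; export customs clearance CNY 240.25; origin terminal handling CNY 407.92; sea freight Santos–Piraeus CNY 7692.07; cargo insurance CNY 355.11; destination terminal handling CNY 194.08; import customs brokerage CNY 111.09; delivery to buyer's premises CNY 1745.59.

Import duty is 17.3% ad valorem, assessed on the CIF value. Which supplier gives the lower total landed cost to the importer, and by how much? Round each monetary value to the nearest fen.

Supplier B is cheaper by CNY 33335.31

Supplier A (FOB):
CIF value = FOB price + freight + insurance = 296461.43 + 7692.07 + 355.11 = 304508.61
Import duty = 304508.61 × 17.3% = 52679.99
Buyer bears (A): 7692.07 + 355.11 + 194.08 + 111.09 + 1745.59 = 10097.94
Landed cost (A) = invoice 296461.43 + 10097.94 + duty 52679.99 = 359239.36
Supplier B (FCA):
CIF value = FCA price + origin terminal + freight + insurance = 267634.66 + 407.92 + 7692.07 + 355.11 = 276089.76
Import duty = 276089.76 × 17.3% = 47763.53
Buyer bears (B): 407.92 + 7692.07 + 355.11 + 194.08 + 111.09 + 1745.59 = 10505.86
Landed cost (B) = invoice 267634.66 + 10505.86 + duty 47763.53 = 325904.05
Difference = |359239.36 − 325904.05| = 33335.31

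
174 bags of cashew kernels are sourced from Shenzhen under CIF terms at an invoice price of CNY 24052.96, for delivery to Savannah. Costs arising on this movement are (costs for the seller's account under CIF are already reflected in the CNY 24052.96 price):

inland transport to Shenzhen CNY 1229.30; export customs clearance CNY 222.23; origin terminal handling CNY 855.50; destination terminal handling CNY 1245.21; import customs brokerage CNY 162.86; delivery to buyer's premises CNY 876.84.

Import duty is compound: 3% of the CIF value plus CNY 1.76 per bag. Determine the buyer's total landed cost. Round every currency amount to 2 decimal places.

Total landed cost: CNY 27365.70

CIF: the seller pays costs through ocean freight and marine insurance to the destination port.
Already in the invoice (seller's account under CIF): inland to port, export clearance, origin terminal — exclude.
The CIF price already equals the CIF value: 24052.96
Ad valorem component: 24052.96 × 3% = 721.59
Specific component: 174 × 1.76 = 306.24
Import duty = 721.59 + 306.24 = 1027.83
Buyer bears: destination terminal 1245.21 + brokerage 162.86 + delivery 876.84 + duty 1027.83 = 3312.74
Landed cost = invoice 24052.96 + 3312.74 = 27365.70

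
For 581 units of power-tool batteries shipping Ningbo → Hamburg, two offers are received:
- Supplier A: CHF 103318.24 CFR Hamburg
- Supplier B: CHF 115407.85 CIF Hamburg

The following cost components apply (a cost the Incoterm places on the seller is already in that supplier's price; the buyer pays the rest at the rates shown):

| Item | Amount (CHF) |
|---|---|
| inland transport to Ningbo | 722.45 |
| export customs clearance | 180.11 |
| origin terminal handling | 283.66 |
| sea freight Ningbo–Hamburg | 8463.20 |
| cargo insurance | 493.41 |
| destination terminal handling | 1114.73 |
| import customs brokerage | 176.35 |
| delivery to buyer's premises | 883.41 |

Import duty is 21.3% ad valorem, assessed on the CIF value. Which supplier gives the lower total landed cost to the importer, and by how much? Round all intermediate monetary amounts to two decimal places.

Supplier A (CFR):
CIF value = CFR price + insurance = 103318.24 + 493.41 = 103811.65
Import duty = 103811.65 × 21.3% = 22111.88
Buyer bears (A): 493.41 + 1114.73 + 176.35 + 883.41 = 2667.90
Landed cost (A) = invoice 103318.24 + 2667.90 + duty 22111.88 = 128098.02
Supplier B (CIF):
The CIF price already equals the CIF value: 115407.85
Import duty = 115407.85 × 21.3% = 24581.87
Buyer bears (B): 1114.73 + 176.35 + 883.41 = 2174.49
Landed cost (B) = invoice 115407.85 + 2174.49 + duty 24581.87 = 142164.21
Difference = |128098.02 − 142164.21| = 14066.19

Supplier A is cheaper by CHF 14066.19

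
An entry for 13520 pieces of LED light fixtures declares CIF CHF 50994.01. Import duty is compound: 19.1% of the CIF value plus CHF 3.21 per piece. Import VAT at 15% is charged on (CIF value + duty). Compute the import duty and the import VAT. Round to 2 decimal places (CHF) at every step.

Ad valorem component: 50994.01 × 19.1% = 9739.86
Specific component: 13520 × 3.21 = 43399.20
Import duty = 9739.86 + 43399.20 = 53139.06
VAT base = CIF + duty = 50994.01 + 53139.06 = 104133.07
Import VAT = 104133.07 × 15% = 15619.96

Import duty: CHF 53139.06; import VAT: CHF 15619.96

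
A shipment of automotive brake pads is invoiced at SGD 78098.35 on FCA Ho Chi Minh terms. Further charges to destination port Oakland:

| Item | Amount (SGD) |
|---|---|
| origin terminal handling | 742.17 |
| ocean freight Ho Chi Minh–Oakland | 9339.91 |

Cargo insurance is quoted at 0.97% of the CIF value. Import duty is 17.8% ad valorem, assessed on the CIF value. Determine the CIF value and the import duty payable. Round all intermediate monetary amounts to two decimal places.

CIF value: SGD 89044.16; import duty: SGD 15849.86

Let C be the CIF value. C = FCA price + pre-shipment costs + freight + 0.97% × C
C − 0.97% × C = 78098.35 + 742.17 + 9339.91
0.9903 × C = 88180.43
C = 88180.43 / 0.9903 = 89044.16
Insurance premium = 0.97% × 89044.16 = 863.73
Import duty = 89044.16 × 17.8% = 15849.86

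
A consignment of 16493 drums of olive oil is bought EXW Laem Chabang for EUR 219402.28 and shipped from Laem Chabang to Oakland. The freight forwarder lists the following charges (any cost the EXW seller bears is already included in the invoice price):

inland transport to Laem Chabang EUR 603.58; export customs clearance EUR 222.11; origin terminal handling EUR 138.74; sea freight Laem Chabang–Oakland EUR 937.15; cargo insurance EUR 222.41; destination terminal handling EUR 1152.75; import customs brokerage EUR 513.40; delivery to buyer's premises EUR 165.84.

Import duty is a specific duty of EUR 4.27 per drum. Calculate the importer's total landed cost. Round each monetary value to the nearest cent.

Total landed cost: EUR 293783.37

EXW: the seller makes goods available at their premises; the buyer bears all onward costs.
CIF value = EXW price + inland to port + export clearance + origin terminal + freight + insurance = 219402.28 + 603.58 + 222.11 + 138.74 + 937.15 + 222.41 = 221526.27
Import duty = 16493 × 4.27 = 70425.11
Buyer bears: inland to port 603.58 + export clearance 222.11 + origin terminal 138.74 + freight 937.15 + insurance 222.41 + destination terminal 1152.75 + brokerage 513.40 + delivery 165.84 + duty 70425.11 = 74381.09
Landed cost = invoice 219402.28 + 74381.09 = 293783.37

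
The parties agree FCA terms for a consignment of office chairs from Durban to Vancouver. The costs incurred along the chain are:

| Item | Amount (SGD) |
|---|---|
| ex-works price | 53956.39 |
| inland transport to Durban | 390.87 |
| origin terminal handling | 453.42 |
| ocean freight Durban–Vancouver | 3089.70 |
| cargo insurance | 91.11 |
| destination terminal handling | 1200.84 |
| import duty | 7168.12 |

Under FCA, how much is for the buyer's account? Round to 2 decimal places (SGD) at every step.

Buyer's account: SGD 12003.19

FCA: the seller delivers export-cleared goods to the carrier; the buyer bears costs from that point.
Seller's account: goods 53956.39 + inland to port 390.87 = 54347.26
Buyer's account: origin terminal 453.42 + freight 3089.70 + insurance 91.11 + destination terminal 1200.84 + duty 7168.12 = 12003.19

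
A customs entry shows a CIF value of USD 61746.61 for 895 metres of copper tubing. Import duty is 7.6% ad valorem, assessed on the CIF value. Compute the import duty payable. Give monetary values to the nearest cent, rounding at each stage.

Import duty = 61746.61 × 7.6% = 4692.74

Import duty: USD 4692.74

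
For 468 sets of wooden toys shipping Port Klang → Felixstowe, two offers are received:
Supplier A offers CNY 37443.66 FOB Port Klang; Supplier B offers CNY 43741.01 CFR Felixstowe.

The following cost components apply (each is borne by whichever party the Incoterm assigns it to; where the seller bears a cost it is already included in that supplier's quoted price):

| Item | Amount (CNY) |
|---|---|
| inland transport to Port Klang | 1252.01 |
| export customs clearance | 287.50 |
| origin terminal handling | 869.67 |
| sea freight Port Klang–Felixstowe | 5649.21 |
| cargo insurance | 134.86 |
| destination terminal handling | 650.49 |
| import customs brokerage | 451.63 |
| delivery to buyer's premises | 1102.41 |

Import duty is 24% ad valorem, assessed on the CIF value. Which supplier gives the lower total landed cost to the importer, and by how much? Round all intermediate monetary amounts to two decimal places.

Supplier A is cheaper by CNY 803.69

Supplier A (FOB):
CIF value = FOB price + freight + insurance = 37443.66 + 5649.21 + 134.86 = 43227.73
Import duty = 43227.73 × 24% = 10374.66
Buyer bears (A): 5649.21 + 134.86 + 650.49 + 451.63 + 1102.41 = 7988.60
Landed cost (A) = invoice 37443.66 + 7988.60 + duty 10374.66 = 55806.92
Supplier B (CFR):
CIF value = CFR price + insurance = 43741.01 + 134.86 = 43875.87
Import duty = 43875.87 × 24% = 10530.21
Buyer bears (B): 134.86 + 650.49 + 451.63 + 1102.41 = 2339.39
Landed cost (B) = invoice 43741.01 + 2339.39 + duty 10530.21 = 56610.61
Difference = |55806.92 − 56610.61| = 803.69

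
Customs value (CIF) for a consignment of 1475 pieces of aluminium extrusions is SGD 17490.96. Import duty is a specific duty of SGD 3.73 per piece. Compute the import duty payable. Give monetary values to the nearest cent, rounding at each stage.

Import duty: SGD 5501.75

Import duty = 1475 × 3.73 = 5501.75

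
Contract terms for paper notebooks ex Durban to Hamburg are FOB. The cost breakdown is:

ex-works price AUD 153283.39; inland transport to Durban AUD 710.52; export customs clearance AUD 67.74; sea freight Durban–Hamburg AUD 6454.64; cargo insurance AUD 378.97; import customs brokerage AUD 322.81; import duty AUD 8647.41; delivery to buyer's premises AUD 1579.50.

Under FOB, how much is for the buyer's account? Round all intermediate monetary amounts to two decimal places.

Buyer's account: AUD 17383.33

FOB: the seller bears costs until goods are on board at the origin port; the buyer bears freight, insurance and all costs thereafter.
Seller's account: goods 153283.39 + inland to port 710.52 + export clearance 67.74 = 154061.65
Buyer's account: freight 6454.64 + insurance 378.97 + brokerage 322.81 + duty 8647.41 + delivery 1579.50 = 17383.33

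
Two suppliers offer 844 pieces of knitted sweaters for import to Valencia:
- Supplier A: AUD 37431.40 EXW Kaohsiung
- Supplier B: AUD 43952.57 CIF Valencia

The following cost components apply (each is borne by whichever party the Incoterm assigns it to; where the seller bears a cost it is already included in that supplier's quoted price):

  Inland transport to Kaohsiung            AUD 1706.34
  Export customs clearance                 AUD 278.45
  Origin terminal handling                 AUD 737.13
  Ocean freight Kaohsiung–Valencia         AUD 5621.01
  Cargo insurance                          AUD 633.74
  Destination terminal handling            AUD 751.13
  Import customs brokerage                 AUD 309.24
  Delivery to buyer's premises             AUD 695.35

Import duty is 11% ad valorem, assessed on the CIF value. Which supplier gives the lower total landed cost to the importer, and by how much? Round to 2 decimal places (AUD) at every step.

Supplier A (EXW):
CIF value = EXW price + inland to port + export clearance + origin terminal + freight + insurance = 37431.40 + 1706.34 + 278.45 + 737.13 + 5621.01 + 633.74 = 46408.07
Import duty = 46408.07 × 11% = 5104.89
Buyer bears (A): 1706.34 + 278.45 + 737.13 + 5621.01 + 633.74 + 751.13 + 309.24 + 695.35 = 10732.39
Landed cost (A) = invoice 37431.40 + 10732.39 + duty 5104.89 = 53268.68
Supplier B (CIF):
The CIF price already equals the CIF value: 43952.57
Import duty = 43952.57 × 11% = 4834.78
Buyer bears (B): 751.13 + 309.24 + 695.35 = 1755.72
Landed cost (B) = invoice 43952.57 + 1755.72 + duty 4834.78 = 50543.07
Difference = |53268.68 − 50543.07| = 2725.61

Supplier B is cheaper by AUD 2725.61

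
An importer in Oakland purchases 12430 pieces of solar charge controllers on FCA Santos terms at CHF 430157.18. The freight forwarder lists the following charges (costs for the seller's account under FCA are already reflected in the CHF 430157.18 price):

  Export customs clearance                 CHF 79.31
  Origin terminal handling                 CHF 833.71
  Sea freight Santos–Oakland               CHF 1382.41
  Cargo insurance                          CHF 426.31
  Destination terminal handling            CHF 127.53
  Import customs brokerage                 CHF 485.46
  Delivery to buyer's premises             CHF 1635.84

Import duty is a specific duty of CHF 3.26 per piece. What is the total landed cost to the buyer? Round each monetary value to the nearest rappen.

FCA: the seller delivers export-cleared goods to the carrier; the buyer bears costs from that point.
Already in the invoice (seller's account under FCA): export clearance — exclude.
CIF value = FCA price + origin terminal + freight + insurance = 430157.18 + 833.71 + 1382.41 + 426.31 = 432799.61
Import duty = 12430 × 3.26 = 40521.80
Buyer bears: origin terminal 833.71 + freight 1382.41 + insurance 426.31 + destination terminal 127.53 + brokerage 485.46 + delivery 1635.84 + duty 40521.80 = 45413.06
Landed cost = invoice 430157.18 + 45413.06 = 475570.24

Total landed cost: CHF 475570.24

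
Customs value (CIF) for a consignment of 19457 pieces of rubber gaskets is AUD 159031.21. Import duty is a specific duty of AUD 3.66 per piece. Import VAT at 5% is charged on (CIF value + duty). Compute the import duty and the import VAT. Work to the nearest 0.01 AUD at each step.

Import duty: AUD 71212.62; import VAT: AUD 11512.19

Import duty = 19457 × 3.66 = 71212.62
VAT base = CIF + duty = 159031.21 + 71212.62 = 230243.83
Import VAT = 230243.83 × 5% = 11512.19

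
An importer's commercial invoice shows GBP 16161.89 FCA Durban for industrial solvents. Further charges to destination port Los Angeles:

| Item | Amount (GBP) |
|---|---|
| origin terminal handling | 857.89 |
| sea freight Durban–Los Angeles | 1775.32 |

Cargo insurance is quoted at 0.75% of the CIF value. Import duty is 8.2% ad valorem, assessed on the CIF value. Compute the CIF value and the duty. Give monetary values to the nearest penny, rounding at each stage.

Let C be the CIF value. C = FCA price + pre-shipment costs + freight + 0.75% × C
C − 0.75% × C = 16161.89 + 857.89 + 1775.32
0.9925 × C = 18795.10
C = 18795.10 / 0.9925 = 18937.13
Insurance premium = 0.75% × 18937.13 = 142.03
Import duty = 18937.13 × 8.2% = 1552.84

CIF value: GBP 18937.13; import duty: GBP 1552.84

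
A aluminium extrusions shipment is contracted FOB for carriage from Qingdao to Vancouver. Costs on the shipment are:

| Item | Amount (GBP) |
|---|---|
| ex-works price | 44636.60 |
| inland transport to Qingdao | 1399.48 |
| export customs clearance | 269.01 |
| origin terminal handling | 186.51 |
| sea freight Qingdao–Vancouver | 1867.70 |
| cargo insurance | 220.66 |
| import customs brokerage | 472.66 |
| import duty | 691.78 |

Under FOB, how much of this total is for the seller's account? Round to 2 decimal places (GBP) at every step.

Seller's account: GBP 46491.60

FOB: the seller bears costs until goods are on board at the origin port; the buyer bears freight, insurance and all costs thereafter.
Seller's account: goods 44636.60 + inland to port 1399.48 + export clearance 269.01 + origin terminal 186.51 = 46491.60
Buyer's account: freight 1867.70 + insurance 220.66 + brokerage 472.66 + duty 691.78 = 3252.80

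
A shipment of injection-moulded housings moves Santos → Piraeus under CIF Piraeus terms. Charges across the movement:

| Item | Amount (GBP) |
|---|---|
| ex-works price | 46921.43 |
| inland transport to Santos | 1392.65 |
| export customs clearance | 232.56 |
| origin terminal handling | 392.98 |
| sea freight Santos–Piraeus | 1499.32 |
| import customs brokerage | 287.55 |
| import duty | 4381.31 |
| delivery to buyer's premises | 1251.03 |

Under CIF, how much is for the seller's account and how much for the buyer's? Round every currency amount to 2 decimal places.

Seller: GBP 50438.94; buyer: GBP 5919.89

CIF: the seller pays costs through ocean freight and marine insurance to the destination port.
Seller's account: goods 46921.43 + inland to port 1392.65 + export clearance 232.56 + origin terminal 392.98 + freight 1499.32 = 50438.94
Buyer's account: brokerage 287.55 + duty 4381.31 + delivery 1251.03 = 5919.89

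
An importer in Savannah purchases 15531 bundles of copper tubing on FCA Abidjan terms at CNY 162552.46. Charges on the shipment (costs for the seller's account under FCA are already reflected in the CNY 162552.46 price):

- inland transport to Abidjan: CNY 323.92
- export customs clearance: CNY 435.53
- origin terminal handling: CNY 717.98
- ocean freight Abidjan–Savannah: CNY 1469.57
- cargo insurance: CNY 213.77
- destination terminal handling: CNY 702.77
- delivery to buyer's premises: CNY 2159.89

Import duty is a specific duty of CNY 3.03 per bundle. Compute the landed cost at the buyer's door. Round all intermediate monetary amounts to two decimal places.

Total landed cost: CNY 214875.37

FCA: the seller delivers export-cleared goods to the carrier; the buyer bears costs from that point.
Already in the invoice (seller's account under FCA): inland to port, export clearance — exclude.
CIF value = FCA price + origin terminal + freight + insurance = 162552.46 + 717.98 + 1469.57 + 213.77 = 164953.78
Import duty = 15531 × 3.03 = 47058.93
Buyer bears: origin terminal 717.98 + freight 1469.57 + insurance 213.77 + destination terminal 702.77 + delivery 2159.89 + duty 47058.93 = 52322.91
Landed cost = invoice 162552.46 + 52322.91 = 214875.37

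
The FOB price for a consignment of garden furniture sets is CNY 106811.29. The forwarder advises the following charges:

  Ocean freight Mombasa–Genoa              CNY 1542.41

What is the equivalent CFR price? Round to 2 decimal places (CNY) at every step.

From FOB to CFR, the seller additionally bears: freight.
CFR price = 106811.29 + 1542.41 = 108353.70

CFR price: CNY 108353.70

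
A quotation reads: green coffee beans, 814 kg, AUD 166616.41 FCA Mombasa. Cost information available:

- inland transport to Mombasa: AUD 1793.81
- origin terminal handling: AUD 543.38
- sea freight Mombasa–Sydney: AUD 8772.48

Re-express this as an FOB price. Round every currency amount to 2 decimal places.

Not relevant to the conversion: inland to port — on the seller under both FCA and FOB; already in the FCA price and stays in the FOB price. freight — on the buyer under both terms; not part of either seller's price.
From FCA to FOB, the seller additionally bears: origin terminal.
FOB price = 166616.41 + 543.38 = 167159.79

FOB price: AUD 167159.79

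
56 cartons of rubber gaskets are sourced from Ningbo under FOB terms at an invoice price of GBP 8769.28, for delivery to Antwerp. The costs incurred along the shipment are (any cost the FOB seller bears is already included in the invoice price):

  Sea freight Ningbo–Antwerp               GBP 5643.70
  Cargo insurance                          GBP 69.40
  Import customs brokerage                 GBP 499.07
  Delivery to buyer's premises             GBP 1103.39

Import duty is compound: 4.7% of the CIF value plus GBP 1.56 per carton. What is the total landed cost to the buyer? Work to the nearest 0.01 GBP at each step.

FOB: the seller bears costs until goods are on board at the origin port; the buyer bears freight, insurance and all costs thereafter.
CIF value = FOB price + freight + insurance = 8769.28 + 5643.70 + 69.40 = 14482.38
Ad valorem component: 14482.38 × 4.7% = 680.67
Specific component: 56 × 1.56 = 87.36
Import duty = 680.67 + 87.36 = 768.03
Buyer bears: freight 5643.70 + insurance 69.40 + brokerage 499.07 + delivery 1103.39 + duty 768.03 = 8083.59
Landed cost = invoice 8769.28 + 8083.59 = 16852.87

Total landed cost: GBP 16852.87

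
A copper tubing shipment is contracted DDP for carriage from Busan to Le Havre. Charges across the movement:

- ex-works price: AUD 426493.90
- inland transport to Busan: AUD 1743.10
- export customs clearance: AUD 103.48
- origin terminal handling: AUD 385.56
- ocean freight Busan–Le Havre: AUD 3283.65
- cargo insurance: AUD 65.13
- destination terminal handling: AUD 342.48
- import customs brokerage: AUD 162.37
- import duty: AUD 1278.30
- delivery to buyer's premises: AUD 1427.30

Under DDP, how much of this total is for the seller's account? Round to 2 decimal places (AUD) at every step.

Seller's account: AUD 435285.27

DDP: the seller bears all costs including import duty.
Seller's account: goods 426493.90 + inland to port 1743.10 + export clearance 103.48 + origin terminal 385.56 + freight 3283.65 + insurance 65.13 + destination terminal 342.48 + brokerage 162.37 + duty 1278.30 + delivery 1427.30 = 435285.27
Buyer's account: 0.00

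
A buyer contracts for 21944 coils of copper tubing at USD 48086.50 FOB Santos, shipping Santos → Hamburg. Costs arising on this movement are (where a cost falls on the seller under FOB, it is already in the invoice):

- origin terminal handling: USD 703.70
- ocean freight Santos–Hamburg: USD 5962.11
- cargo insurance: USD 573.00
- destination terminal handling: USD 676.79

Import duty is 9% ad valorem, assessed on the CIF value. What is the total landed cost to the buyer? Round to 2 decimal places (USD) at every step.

FOB: the seller bears costs until goods are on board at the origin port; the buyer bears freight, insurance and all costs thereafter.
Already in the invoice (seller's account under FOB): origin terminal — exclude.
CIF value = FOB price + freight + insurance = 48086.50 + 5962.11 + 573.00 = 54621.61
Import duty = 54621.61 × 9% = 4915.94
Buyer bears: freight 5962.11 + insurance 573.00 + destination terminal 676.79 + duty 4915.94 = 12127.84
Landed cost = invoice 48086.50 + 12127.84 = 60214.34

Total landed cost: USD 60214.34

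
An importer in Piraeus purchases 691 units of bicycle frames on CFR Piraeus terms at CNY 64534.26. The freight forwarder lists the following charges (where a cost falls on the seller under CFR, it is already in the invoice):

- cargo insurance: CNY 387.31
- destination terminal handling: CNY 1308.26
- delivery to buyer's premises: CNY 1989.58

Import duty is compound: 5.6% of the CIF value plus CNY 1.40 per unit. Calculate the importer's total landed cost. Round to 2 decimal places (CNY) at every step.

Total landed cost: CNY 72822.42

CFR: the seller pays costs through ocean freight to the destination port, but not insurance.
CIF value = CFR price + insurance = 64534.26 + 387.31 = 64921.57
Ad valorem component: 64921.57 × 5.6% = 3635.61
Specific component: 691 × 1.40 = 967.40
Import duty = 3635.61 + 967.40 = 4603.01
Buyer bears: insurance 387.31 + destination terminal 1308.26 + delivery 1989.58 + duty 4603.01 = 8288.16
Landed cost = invoice 64534.26 + 8288.16 = 72822.42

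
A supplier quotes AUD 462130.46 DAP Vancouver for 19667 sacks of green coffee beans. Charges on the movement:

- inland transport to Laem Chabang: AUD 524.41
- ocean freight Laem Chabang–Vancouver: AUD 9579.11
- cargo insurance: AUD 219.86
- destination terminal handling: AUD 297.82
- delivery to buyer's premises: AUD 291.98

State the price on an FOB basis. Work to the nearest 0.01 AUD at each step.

FOB price: AUD 451741.69

Not relevant to the conversion: inland to port — on the seller under both DAP and FOB; already in the DAP price and stays in the FOB price.
From DAP to FOB, the seller no longer bears: freight, insurance, destination terminal, delivery.
FOB price = 462130.46 − 9579.11 − 219.86 − 297.82 − 291.98 = 451741.69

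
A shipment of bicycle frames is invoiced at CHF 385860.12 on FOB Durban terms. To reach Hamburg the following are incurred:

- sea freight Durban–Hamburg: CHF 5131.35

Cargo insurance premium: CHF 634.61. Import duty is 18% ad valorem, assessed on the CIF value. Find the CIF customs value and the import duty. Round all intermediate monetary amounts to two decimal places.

CIF = FOB price + freight + insurance
CIF = 385860.12 + 5131.35 + 634.61 = 391626.08
Import duty = 391626.08 × 18% = 70492.69

CIF value: CHF 391626.08; import duty: CHF 70492.69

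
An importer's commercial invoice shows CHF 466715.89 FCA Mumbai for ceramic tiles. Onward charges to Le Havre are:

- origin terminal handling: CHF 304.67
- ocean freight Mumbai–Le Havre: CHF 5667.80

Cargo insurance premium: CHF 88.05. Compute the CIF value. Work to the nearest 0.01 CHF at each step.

CIF value: CHF 472776.41

CIF = FCA price + pre-shipment costs + freight + insurance
CIF = 466715.89 + 304.67 + 5667.80 + 88.05 = 472776.41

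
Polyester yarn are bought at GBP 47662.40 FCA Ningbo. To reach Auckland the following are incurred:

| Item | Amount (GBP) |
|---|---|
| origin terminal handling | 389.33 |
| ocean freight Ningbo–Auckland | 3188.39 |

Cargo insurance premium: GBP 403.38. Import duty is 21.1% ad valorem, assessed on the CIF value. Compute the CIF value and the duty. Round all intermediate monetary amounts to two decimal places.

CIF value: GBP 51643.50; import duty: GBP 10896.78

CIF = FCA price + pre-shipment costs + freight + insurance
CIF = 47662.40 + 389.33 + 3188.39 + 403.38 = 51643.50
Import duty = 51643.50 × 21.1% = 10896.78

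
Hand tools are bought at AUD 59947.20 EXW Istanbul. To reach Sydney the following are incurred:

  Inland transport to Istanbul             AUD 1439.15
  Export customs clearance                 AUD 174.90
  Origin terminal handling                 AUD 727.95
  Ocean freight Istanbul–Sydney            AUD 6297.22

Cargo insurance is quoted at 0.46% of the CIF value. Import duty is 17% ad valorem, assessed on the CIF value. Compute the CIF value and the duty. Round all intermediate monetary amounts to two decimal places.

Let C be the CIF value. C = EXW price + pre-shipment costs + freight + 0.46% × C
C − 0.46% × C = 59947.20 + 1439.15 + 174.90 + 727.95 + 6297.22
0.9954 × C = 68586.42
C = 68586.42 / 0.9954 = 68903.38
Insurance premium = 0.46% × 68903.38 = 316.96
Import duty = 68903.38 × 17% = 11713.57

CIF value: AUD 68903.38; import duty: AUD 11713.57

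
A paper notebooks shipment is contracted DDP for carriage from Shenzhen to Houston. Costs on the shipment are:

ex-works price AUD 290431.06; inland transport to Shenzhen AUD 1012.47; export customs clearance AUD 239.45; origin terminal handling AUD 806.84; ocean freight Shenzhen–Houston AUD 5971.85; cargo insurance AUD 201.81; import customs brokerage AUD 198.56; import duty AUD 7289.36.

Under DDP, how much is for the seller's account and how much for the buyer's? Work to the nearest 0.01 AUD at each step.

Seller: AUD 306151.40; buyer: AUD 0.00

DDP: the seller bears all costs including import duty.
Seller's account: goods 290431.06 + inland to port 1012.47 + export clearance 239.45 + origin terminal 806.84 + freight 5971.85 + insurance 201.81 + brokerage 198.56 + duty 7289.36 = 306151.40
Buyer's account: 0.00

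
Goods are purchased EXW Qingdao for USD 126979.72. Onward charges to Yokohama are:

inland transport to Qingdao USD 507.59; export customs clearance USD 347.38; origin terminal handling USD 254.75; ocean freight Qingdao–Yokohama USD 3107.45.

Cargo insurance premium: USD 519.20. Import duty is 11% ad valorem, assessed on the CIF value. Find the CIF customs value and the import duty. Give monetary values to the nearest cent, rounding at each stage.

CIF value: USD 131716.09; import duty: USD 14488.77

CIF = EXW price + pre-shipment costs + freight + insurance
CIF = 126979.72 + 507.59 + 347.38 + 254.75 + 3107.45 + 519.20 = 131716.09
Import duty = 131716.09 × 11% = 14488.77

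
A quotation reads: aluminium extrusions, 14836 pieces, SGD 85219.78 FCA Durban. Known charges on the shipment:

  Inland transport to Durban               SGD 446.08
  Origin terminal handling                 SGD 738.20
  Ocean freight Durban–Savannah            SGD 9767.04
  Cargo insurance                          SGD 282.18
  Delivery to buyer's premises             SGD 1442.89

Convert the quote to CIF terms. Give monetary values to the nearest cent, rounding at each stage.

Not relevant to the conversion: inland to port — on the seller under both FCA and CIF; already in the FCA price and stays in the CIF price. delivery — on the buyer under both terms; not part of either seller's price.
From FCA to CIF, the seller additionally bears: origin terminal, freight, insurance.
CIF price = 85219.78 + 738.20 + 9767.04 + 282.18 = 96007.20

CIF price: SGD 96007.20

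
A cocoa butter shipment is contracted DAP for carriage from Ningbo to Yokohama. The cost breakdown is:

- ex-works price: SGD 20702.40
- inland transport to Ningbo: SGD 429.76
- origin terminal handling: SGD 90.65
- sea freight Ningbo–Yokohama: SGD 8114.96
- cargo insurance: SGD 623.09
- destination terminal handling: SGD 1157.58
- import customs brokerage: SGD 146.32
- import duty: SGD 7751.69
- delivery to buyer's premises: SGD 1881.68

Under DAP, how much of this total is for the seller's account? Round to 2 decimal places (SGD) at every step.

DAP: the seller bears all costs to the named destination except import duty and clearance.
Seller's account: goods 20702.40 + inland to port 429.76 + origin terminal 90.65 + freight 8114.96 + insurance 623.09 + destination terminal 1157.58 + delivery 1881.68 = 33000.12
Buyer's account: brokerage 146.32 + duty 7751.69 = 7898.01

Seller's account: SGD 33000.12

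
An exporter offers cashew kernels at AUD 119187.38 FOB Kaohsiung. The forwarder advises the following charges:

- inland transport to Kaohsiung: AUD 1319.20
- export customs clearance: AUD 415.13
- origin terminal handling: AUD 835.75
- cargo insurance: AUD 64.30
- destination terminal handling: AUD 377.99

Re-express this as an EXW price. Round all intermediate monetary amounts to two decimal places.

Not relevant to the conversion: destination terminal, insurance — on the buyer under both terms; not part of either seller's price.
From FOB to EXW, the seller no longer bears: inland to port, export clearance, origin terminal.
EXW price = 119187.38 − 1319.20 − 415.13 − 835.75 = 116617.30

EXW price: AUD 116617.30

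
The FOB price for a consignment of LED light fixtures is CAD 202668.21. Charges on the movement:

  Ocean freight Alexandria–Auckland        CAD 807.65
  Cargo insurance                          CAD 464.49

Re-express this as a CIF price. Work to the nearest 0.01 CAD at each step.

CIF price: CAD 203940.35

From FOB to CIF, the seller additionally bears: freight, insurance.
CIF price = 202668.21 + 807.65 + 464.49 = 203940.35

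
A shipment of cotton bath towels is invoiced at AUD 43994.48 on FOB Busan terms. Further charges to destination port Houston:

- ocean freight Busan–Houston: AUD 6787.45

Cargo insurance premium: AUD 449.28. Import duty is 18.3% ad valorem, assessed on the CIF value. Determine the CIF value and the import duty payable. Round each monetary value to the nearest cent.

CIF = FOB price + freight + insurance
CIF = 43994.48 + 6787.45 + 449.28 = 51231.21
Import duty = 51231.21 × 18.3% = 9375.31

CIF value: AUD 51231.21; import duty: AUD 9375.31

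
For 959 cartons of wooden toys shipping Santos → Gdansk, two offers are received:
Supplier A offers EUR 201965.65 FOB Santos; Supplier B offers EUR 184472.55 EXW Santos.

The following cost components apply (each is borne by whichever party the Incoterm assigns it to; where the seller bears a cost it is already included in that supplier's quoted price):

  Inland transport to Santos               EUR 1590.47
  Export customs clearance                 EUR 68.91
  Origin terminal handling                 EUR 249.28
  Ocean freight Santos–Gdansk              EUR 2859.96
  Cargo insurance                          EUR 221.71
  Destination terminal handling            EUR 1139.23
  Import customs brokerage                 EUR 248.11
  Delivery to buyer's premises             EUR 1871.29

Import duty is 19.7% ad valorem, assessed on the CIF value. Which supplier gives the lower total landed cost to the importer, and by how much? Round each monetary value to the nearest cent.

Supplier A (FOB):
CIF value = FOB price + freight + insurance = 201965.65 + 2859.96 + 221.71 = 205047.32
Import duty = 205047.32 × 19.7% = 40394.32
Buyer bears (A): 2859.96 + 221.71 + 1139.23 + 248.11 + 1871.29 = 6340.30
Landed cost (A) = invoice 201965.65 + 6340.30 + duty 40394.32 = 248700.27
Supplier B (EXW):
CIF value = EXW price + inland to port + export clearance + origin terminal + freight + insurance = 184472.55 + 1590.47 + 68.91 + 249.28 + 2859.96 + 221.71 = 189462.88
Import duty = 189462.88 × 19.7% = 37324.19
Buyer bears (B): 1590.47 + 68.91 + 249.28 + 2859.96 + 221.71 + 1139.23 + 248.11 + 1871.29 = 8248.96
Landed cost (B) = invoice 184472.55 + 8248.96 + duty 37324.19 = 230045.70
Difference = |248700.27 − 230045.70| = 18654.57

Supplier B is cheaper by EUR 18654.57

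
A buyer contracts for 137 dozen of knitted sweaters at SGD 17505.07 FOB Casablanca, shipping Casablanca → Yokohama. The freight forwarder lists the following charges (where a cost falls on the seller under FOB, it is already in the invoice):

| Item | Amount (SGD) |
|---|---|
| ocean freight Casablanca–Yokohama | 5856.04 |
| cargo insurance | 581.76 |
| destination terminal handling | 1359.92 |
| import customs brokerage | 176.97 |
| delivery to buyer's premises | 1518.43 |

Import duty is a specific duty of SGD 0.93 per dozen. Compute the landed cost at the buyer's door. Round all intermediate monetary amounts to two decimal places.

Total landed cost: SGD 27125.60

FOB: the seller bears costs until goods are on board at the origin port; the buyer bears freight, insurance and all costs thereafter.
CIF value = FOB price + freight + insurance = 17505.07 + 5856.04 + 581.76 = 23942.87
Import duty = 137 × 0.93 = 127.41
Buyer bears: freight 5856.04 + insurance 581.76 + destination terminal 1359.92 + brokerage 176.97 + delivery 1518.43 + duty 127.41 = 9620.53
Landed cost = invoice 17505.07 + 9620.53 = 27125.60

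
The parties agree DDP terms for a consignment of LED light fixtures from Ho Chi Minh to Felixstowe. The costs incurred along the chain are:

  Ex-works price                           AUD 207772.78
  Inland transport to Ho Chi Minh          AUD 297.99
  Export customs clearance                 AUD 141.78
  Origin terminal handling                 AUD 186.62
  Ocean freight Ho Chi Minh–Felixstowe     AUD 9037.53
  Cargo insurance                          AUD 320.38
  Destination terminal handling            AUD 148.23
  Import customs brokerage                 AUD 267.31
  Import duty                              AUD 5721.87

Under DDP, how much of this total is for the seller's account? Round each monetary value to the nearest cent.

Seller's account: AUD 223894.49

DDP: the seller bears all costs including import duty.
Seller's account: goods 207772.78 + inland to port 297.99 + export clearance 141.78 + origin terminal 186.62 + freight 9037.53 + insurance 320.38 + destination terminal 148.23 + brokerage 267.31 + duty 5721.87 = 223894.49
Buyer's account: 0.00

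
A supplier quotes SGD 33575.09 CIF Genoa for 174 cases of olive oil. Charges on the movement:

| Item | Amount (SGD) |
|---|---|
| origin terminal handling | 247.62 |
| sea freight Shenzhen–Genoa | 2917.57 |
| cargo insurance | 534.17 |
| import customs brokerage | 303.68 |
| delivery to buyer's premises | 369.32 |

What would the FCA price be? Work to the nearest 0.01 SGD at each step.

Not relevant to the conversion: delivery, brokerage — on the buyer under both terms; not part of either seller's price.
From CIF to FCA, the seller no longer bears: origin terminal, freight, insurance.
FCA price = 33575.09 − 247.62 − 2917.57 − 534.17 = 29875.73

FCA price: SGD 29875.73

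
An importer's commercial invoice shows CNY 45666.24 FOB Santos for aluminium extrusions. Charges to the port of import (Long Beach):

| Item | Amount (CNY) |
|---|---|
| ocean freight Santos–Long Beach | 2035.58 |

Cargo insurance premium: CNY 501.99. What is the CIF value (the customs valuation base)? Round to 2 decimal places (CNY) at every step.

CIF value: CNY 48203.81

CIF = FOB price + freight + insurance
CIF = 45666.24 + 2035.58 + 501.99 = 48203.81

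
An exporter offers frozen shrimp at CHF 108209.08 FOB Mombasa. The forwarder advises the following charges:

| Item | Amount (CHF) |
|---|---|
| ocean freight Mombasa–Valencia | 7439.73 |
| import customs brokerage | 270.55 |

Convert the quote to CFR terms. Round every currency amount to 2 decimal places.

Not relevant to the conversion: brokerage — on the buyer under both terms; not part of either seller's price.
From FOB to CFR, the seller additionally bears: freight.
CFR price = 108209.08 + 7439.73 = 115648.81

CFR price: CHF 115648.81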